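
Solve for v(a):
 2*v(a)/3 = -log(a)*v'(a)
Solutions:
 v(a) = C1*exp(-2*li(a)/3)


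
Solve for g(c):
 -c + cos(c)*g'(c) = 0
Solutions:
 g(c) = C1 + Integral(c/cos(c), c)


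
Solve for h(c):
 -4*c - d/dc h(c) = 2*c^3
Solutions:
 h(c) = C1 - c^4/2 - 2*c^2


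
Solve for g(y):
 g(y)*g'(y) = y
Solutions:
 g(y) = -sqrt(C1 + y^2)
 g(y) = sqrt(C1 + y^2)


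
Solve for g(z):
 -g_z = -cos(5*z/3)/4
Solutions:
 g(z) = C1 + 3*sin(5*z/3)/20


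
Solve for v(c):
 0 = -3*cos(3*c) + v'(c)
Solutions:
 v(c) = C1 + sin(3*c)


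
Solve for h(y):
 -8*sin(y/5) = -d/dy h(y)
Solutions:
 h(y) = C1 - 40*cos(y/5)


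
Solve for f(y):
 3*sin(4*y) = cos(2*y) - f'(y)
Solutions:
 f(y) = C1 + sin(2*y)/2 + 3*cos(4*y)/4


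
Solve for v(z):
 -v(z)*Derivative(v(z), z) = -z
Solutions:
 v(z) = -sqrt(C1 + z^2)
 v(z) = sqrt(C1 + z^2)


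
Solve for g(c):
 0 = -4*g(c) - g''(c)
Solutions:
 g(c) = C1*sin(2*c) + C2*cos(2*c)


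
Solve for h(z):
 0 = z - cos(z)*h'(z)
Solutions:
 h(z) = C1 + Integral(z/cos(z), z)


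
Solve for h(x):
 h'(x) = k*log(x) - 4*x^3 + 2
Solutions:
 h(x) = C1 + k*x*log(x) - k*x - x^4 + 2*x


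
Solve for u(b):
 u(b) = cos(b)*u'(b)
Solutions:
 u(b) = C1*sqrt(sin(b) + 1)/sqrt(sin(b) - 1)


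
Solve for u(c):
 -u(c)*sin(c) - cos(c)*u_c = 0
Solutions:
 u(c) = C1*cos(c)


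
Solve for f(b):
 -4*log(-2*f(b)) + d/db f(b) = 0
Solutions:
 -Integral(1/(log(-_y) + log(2)), (_y, f(b)))/4 = C1 - b


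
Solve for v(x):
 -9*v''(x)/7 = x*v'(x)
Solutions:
 v(x) = C1 + C2*erf(sqrt(14)*x/6)


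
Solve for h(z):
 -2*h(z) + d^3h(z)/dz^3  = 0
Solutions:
 h(z) = C3*exp(2^(1/3)*z) + (C1*sin(2^(1/3)*sqrt(3)*z/2) + C2*cos(2^(1/3)*sqrt(3)*z/2))*exp(-2^(1/3)*z/2)


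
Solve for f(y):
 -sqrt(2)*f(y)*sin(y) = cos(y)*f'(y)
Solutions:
 f(y) = C1*cos(y)^(sqrt(2))


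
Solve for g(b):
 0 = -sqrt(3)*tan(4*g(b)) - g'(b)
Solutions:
 g(b) = -asin(C1*exp(-4*sqrt(3)*b))/4 + pi/4
 g(b) = asin(C1*exp(-4*sqrt(3)*b))/4


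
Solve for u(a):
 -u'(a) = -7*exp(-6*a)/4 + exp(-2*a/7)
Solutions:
 u(a) = C1 - 7*exp(-6*a)/24 + 7*exp(-2*a/7)/2


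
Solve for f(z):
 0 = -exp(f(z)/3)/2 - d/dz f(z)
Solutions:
 f(z) = 3*log(1/(C1 + z)) + 3*log(6)


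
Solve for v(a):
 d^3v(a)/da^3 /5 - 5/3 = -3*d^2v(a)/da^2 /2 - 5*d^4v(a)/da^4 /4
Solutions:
 v(a) = C1 + C2*a + 5*a^2/9 + (C3*sin(sqrt(746)*a/25) + C4*cos(sqrt(746)*a/25))*exp(-2*a/25)


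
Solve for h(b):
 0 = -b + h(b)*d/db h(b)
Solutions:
 h(b) = -sqrt(C1 + b^2)
 h(b) = sqrt(C1 + b^2)


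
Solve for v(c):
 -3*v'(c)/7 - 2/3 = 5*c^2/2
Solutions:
 v(c) = C1 - 35*c^3/18 - 14*c/9


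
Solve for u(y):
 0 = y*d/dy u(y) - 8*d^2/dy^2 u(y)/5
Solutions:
 u(y) = C1 + C2*erfi(sqrt(5)*y/4)


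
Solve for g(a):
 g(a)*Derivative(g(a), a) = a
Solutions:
 g(a) = -sqrt(C1 + a^2)
 g(a) = sqrt(C1 + a^2)


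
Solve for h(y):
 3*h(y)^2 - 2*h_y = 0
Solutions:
 h(y) = -2/(C1 + 3*y)


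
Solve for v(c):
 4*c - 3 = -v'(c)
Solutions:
 v(c) = C1 - 2*c^2 + 3*c


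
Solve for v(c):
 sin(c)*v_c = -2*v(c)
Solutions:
 v(c) = C1*(cos(c) + 1)/(cos(c) - 1)


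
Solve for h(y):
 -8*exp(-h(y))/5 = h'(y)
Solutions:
 h(y) = log(C1 - 8*y/5)


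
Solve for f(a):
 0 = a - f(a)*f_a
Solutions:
 f(a) = -sqrt(C1 + a^2)
 f(a) = sqrt(C1 + a^2)


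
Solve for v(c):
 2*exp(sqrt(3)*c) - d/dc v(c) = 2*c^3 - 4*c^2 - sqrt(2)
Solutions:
 v(c) = C1 - c^4/2 + 4*c^3/3 + sqrt(2)*c + 2*sqrt(3)*exp(sqrt(3)*c)/3


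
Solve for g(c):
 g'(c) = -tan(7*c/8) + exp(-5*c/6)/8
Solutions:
 g(c) = C1 - 4*log(tan(7*c/8)^2 + 1)/7 - 3*exp(-5*c/6)/20


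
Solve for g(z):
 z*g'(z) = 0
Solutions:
 g(z) = C1


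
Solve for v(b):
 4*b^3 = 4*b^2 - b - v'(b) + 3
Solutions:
 v(b) = C1 - b^4 + 4*b^3/3 - b^2/2 + 3*b


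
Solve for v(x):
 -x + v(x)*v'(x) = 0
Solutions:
 v(x) = -sqrt(C1 + x^2)
 v(x) = sqrt(C1 + x^2)


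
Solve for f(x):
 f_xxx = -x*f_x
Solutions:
 f(x) = C1 + Integral(C2*airyai(-x) + C3*airybi(-x), x)


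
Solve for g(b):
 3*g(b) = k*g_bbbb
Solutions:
 g(b) = C1*exp(-3^(1/4)*b*(1/k)^(1/4)) + C2*exp(3^(1/4)*b*(1/k)^(1/4)) + C3*exp(-3^(1/4)*I*b*(1/k)^(1/4)) + C4*exp(3^(1/4)*I*b*(1/k)^(1/4))


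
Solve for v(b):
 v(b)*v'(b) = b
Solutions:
 v(b) = -sqrt(C1 + b^2)
 v(b) = sqrt(C1 + b^2)


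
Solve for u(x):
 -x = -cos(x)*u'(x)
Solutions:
 u(x) = C1 + Integral(x/cos(x), x)


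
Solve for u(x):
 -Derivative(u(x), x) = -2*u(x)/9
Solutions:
 u(x) = C1*exp(2*x/9)


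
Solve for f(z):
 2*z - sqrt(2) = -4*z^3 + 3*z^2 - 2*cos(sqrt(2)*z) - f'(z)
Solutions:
 f(z) = C1 - z^4 + z^3 - z^2 + sqrt(2)*z - sqrt(2)*sin(sqrt(2)*z)


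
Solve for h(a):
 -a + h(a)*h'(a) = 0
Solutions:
 h(a) = -sqrt(C1 + a^2)
 h(a) = sqrt(C1 + a^2)


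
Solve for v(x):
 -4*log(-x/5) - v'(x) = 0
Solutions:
 v(x) = C1 - 4*x*log(-x) + 4*x*(1 + log(5))


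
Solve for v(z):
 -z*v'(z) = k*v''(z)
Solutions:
 v(z) = C1 + C2*sqrt(k)*erf(sqrt(2)*z*sqrt(1/k)/2)


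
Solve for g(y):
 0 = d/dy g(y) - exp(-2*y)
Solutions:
 g(y) = C1 - exp(-2*y)/2


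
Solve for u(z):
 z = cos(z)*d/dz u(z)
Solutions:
 u(z) = C1 + Integral(z/cos(z), z)


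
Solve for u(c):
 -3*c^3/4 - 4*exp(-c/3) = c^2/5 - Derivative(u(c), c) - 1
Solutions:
 u(c) = C1 + 3*c^4/16 + c^3/15 - c - 12*exp(-c/3)


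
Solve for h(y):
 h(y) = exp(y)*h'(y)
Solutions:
 h(y) = C1*exp(-exp(-y))


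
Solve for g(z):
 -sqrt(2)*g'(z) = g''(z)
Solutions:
 g(z) = C1 + C2*exp(-sqrt(2)*z)


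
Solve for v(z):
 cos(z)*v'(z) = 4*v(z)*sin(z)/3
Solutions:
 v(z) = C1/cos(z)^(4/3)


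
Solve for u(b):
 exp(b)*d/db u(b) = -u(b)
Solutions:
 u(b) = C1*exp(exp(-b))


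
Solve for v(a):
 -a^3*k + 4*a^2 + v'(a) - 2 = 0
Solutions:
 v(a) = C1 + a^4*k/4 - 4*a^3/3 + 2*a


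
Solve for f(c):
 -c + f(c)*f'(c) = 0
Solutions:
 f(c) = -sqrt(C1 + c^2)
 f(c) = sqrt(C1 + c^2)


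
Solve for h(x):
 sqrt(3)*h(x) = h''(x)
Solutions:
 h(x) = C1*exp(-3^(1/4)*x) + C2*exp(3^(1/4)*x)


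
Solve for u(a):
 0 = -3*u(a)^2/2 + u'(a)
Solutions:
 u(a) = -2/(C1 + 3*a)


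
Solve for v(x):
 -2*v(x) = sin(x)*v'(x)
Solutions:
 v(x) = C1*(cos(x) + 1)/(cos(x) - 1)


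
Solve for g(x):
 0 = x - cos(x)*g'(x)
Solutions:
 g(x) = C1 + Integral(x/cos(x), x)


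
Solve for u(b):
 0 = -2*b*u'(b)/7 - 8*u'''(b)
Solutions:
 u(b) = C1 + Integral(C2*airyai(-98^(1/3)*b/14) + C3*airybi(-98^(1/3)*b/14), b)


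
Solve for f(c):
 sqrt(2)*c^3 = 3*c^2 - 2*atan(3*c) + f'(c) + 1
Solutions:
 f(c) = C1 + sqrt(2)*c^4/4 - c^3 + 2*c*atan(3*c) - c - log(9*c^2 + 1)/3


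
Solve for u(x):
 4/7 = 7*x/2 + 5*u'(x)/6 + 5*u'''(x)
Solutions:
 u(x) = C1 + C2*sin(sqrt(6)*x/6) + C3*cos(sqrt(6)*x/6) - 21*x^2/10 + 24*x/35


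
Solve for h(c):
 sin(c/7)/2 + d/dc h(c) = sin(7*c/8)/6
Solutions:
 h(c) = C1 + 7*cos(c/7)/2 - 4*cos(7*c/8)/21


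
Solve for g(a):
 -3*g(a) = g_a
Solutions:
 g(a) = C1*exp(-3*a)


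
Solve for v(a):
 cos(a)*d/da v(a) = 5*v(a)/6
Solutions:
 v(a) = C1*(sin(a) + 1)^(5/12)/(sin(a) - 1)^(5/12)


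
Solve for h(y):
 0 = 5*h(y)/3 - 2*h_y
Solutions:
 h(y) = C1*exp(5*y/6)


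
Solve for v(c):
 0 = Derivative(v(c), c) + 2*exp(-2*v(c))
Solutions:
 v(c) = log(-sqrt(C1 - 4*c))
 v(c) = log(C1 - 4*c)/2


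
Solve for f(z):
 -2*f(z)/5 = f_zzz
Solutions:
 f(z) = C3*exp(-2^(1/3)*5^(2/3)*z/5) + (C1*sin(2^(1/3)*sqrt(3)*5^(2/3)*z/10) + C2*cos(2^(1/3)*sqrt(3)*5^(2/3)*z/10))*exp(2^(1/3)*5^(2/3)*z/10)


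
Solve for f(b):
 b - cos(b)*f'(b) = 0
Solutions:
 f(b) = C1 + Integral(b/cos(b), b)


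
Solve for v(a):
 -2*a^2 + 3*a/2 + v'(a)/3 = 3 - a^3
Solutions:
 v(a) = C1 - 3*a^4/4 + 2*a^3 - 9*a^2/4 + 9*a


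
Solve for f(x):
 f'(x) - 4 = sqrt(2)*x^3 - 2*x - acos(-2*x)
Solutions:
 f(x) = C1 + sqrt(2)*x^4/4 - x^2 - x*acos(-2*x) + 4*x - sqrt(1 - 4*x^2)/2


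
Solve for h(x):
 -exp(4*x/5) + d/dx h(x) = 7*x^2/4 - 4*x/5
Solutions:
 h(x) = C1 + 7*x^3/12 - 2*x^2/5 + 5*exp(4*x/5)/4


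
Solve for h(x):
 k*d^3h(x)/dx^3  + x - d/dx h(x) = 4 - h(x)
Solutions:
 h(x) = C1*exp(2^(1/3)*x*(6^(1/3)*(sqrt(3)*sqrt((27 - 4/k)/k^2) + 9/k)^(1/3)/12 - 2^(1/3)*3^(5/6)*I*(sqrt(3)*sqrt((27 - 4/k)/k^2) + 9/k)^(1/3)/12 - 2/(k*(-3^(1/3) + 3^(5/6)*I)*(sqrt(3)*sqrt((27 - 4/k)/k^2) + 9/k)^(1/3)))) + C2*exp(2^(1/3)*x*(6^(1/3)*(sqrt(3)*sqrt((27 - 4/k)/k^2) + 9/k)^(1/3)/12 + 2^(1/3)*3^(5/6)*I*(sqrt(3)*sqrt((27 - 4/k)/k^2) + 9/k)^(1/3)/12 + 2/(k*(3^(1/3) + 3^(5/6)*I)*(sqrt(3)*sqrt((27 - 4/k)/k^2) + 9/k)^(1/3)))) + C3*exp(-6^(1/3)*x*(2^(1/3)*(sqrt(3)*sqrt((27 - 4/k)/k^2) + 9/k)^(1/3) + 2*3^(1/3)/(k*(sqrt(3)*sqrt((27 - 4/k)/k^2) + 9/k)^(1/3)))/6) - x + 3


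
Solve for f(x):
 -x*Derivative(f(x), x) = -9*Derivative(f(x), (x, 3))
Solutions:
 f(x) = C1 + Integral(C2*airyai(3^(1/3)*x/3) + C3*airybi(3^(1/3)*x/3), x)


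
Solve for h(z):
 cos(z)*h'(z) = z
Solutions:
 h(z) = C1 + Integral(z/cos(z), z)


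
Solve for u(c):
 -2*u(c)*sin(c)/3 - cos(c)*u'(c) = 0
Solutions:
 u(c) = C1*cos(c)^(2/3)


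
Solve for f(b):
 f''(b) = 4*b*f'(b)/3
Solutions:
 f(b) = C1 + C2*erfi(sqrt(6)*b/3)


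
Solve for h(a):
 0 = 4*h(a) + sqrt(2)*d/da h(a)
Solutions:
 h(a) = C1*exp(-2*sqrt(2)*a)


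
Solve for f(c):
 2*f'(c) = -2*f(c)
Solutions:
 f(c) = C1*exp(-c)


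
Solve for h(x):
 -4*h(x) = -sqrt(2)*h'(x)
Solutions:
 h(x) = C1*exp(2*sqrt(2)*x)


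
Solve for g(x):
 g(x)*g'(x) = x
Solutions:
 g(x) = -sqrt(C1 + x^2)
 g(x) = sqrt(C1 + x^2)


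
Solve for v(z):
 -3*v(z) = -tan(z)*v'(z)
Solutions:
 v(z) = C1*sin(z)^3


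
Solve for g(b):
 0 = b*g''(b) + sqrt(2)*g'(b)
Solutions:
 g(b) = C1 + C2*b^(1 - sqrt(2))


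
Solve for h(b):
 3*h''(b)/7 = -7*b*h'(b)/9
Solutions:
 h(b) = C1 + C2*erf(7*sqrt(6)*b/18)


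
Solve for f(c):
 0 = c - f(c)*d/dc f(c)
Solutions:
 f(c) = -sqrt(C1 + c^2)
 f(c) = sqrt(C1 + c^2)


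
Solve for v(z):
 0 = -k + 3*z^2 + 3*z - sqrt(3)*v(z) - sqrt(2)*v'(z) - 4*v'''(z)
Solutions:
 v(z) = C1*exp(z*(-sqrt(6)/(9 + sqrt(2*sqrt(2) + 81))^(1/3) + sqrt(3)*(9 + sqrt(2*sqrt(2) + 81))^(1/3))/12)*sin(z*(sqrt(2)/(9 + sqrt(2*sqrt(2) + 81))^(1/3) + (9 + sqrt(2*sqrt(2) + 81))^(1/3))/4) + C2*exp(z*(-sqrt(6)/(9 + sqrt(2*sqrt(2) + 81))^(1/3) + sqrt(3)*(9 + sqrt(2*sqrt(2) + 81))^(1/3))/12)*cos(z*(sqrt(2)/(9 + sqrt(2*sqrt(2) + 81))^(1/3) + (9 + sqrt(2*sqrt(2) + 81))^(1/3))/4) + C3*exp(-z*(-sqrt(6)/(9 + sqrt(2*sqrt(2) + 81))^(1/3) + sqrt(3)*(9 + sqrt(2*sqrt(2) + 81))^(1/3))/6) - sqrt(3)*k/3 + sqrt(3)*z^2 - 2*sqrt(2)*z + sqrt(3)*z - sqrt(2) + 4*sqrt(3)/3


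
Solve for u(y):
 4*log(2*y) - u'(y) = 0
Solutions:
 u(y) = C1 + 4*y*log(y) - 4*y + y*log(16)


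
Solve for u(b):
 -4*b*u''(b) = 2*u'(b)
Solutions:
 u(b) = C1 + C2*sqrt(b)


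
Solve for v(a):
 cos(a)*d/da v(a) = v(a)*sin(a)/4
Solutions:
 v(a) = C1/cos(a)^(1/4)


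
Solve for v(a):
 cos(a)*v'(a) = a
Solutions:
 v(a) = C1 + Integral(a/cos(a), a)


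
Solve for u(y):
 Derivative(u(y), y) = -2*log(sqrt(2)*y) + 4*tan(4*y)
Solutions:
 u(y) = C1 - 2*y*log(y) - y*log(2) + 2*y - log(cos(4*y))


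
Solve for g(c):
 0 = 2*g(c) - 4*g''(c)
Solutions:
 g(c) = C1*exp(-sqrt(2)*c/2) + C2*exp(sqrt(2)*c/2)


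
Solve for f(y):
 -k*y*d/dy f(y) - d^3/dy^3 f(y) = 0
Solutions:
 f(y) = C1 + Integral(C2*airyai(y*(-k)^(1/3)) + C3*airybi(y*(-k)^(1/3)), y)


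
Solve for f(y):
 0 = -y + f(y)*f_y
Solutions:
 f(y) = -sqrt(C1 + y^2)
 f(y) = sqrt(C1 + y^2)


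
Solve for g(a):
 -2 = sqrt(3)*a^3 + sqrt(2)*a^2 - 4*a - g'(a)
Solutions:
 g(a) = C1 + sqrt(3)*a^4/4 + sqrt(2)*a^3/3 - 2*a^2 + 2*a


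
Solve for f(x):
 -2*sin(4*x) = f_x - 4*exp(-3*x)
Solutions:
 f(x) = C1 + cos(4*x)/2 - 4*exp(-3*x)/3


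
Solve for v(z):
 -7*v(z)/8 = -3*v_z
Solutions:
 v(z) = C1*exp(7*z/24)


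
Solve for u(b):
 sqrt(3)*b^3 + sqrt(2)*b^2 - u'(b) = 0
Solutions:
 u(b) = C1 + sqrt(3)*b^4/4 + sqrt(2)*b^3/3


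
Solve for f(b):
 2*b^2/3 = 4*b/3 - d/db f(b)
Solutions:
 f(b) = C1 - 2*b^3/9 + 2*b^2/3


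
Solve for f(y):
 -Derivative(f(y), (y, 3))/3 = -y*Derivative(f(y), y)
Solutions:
 f(y) = C1 + Integral(C2*airyai(3^(1/3)*y) + C3*airybi(3^(1/3)*y), y)


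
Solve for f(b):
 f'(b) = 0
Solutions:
 f(b) = C1


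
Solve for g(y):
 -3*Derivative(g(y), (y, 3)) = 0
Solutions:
 g(y) = C1 + C2*y + C3*y^2


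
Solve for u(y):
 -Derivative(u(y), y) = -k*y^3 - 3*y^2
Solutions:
 u(y) = C1 + k*y^4/4 + y^3


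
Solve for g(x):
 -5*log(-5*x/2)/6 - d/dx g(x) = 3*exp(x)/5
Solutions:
 g(x) = C1 - 5*x*log(-x)/6 + 5*x*(-log(5) + log(2) + 1)/6 - 3*exp(x)/5


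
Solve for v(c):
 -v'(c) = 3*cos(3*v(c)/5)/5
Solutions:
 3*c/5 - 5*log(sin(3*v(c)/5) - 1)/6 + 5*log(sin(3*v(c)/5) + 1)/6 = C1


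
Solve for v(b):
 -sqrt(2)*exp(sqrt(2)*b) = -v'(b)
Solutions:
 v(b) = C1 + exp(sqrt(2)*b)


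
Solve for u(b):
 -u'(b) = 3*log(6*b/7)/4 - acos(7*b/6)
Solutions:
 u(b) = C1 - 3*b*log(b)/4 + b*acos(7*b/6) - 3*b*log(6)/4 + 3*b/4 + 3*b*log(7)/4 - sqrt(36 - 49*b^2)/7


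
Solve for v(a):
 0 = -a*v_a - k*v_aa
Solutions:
 v(a) = C1 + C2*sqrt(k)*erf(sqrt(2)*a*sqrt(1/k)/2)


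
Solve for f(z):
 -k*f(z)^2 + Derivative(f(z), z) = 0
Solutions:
 f(z) = -1/(C1 + k*z)


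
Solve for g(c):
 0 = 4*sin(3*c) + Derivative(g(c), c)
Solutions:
 g(c) = C1 + 4*cos(3*c)/3


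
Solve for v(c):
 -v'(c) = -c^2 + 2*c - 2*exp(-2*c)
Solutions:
 v(c) = C1 + c^3/3 - c^2 - exp(-2*c)


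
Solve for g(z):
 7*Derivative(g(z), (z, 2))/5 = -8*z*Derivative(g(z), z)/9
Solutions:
 g(z) = C1 + C2*erf(2*sqrt(35)*z/21)


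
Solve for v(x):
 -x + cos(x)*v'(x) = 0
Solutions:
 v(x) = C1 + Integral(x/cos(x), x)


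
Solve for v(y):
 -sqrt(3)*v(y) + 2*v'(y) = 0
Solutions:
 v(y) = C1*exp(sqrt(3)*y/2)


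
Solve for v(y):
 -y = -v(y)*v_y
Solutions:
 v(y) = -sqrt(C1 + y^2)
 v(y) = sqrt(C1 + y^2)


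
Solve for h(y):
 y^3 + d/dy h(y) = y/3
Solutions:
 h(y) = C1 - y^4/4 + y^2/6


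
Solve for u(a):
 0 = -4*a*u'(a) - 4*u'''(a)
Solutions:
 u(a) = C1 + Integral(C2*airyai(-a) + C3*airybi(-a), a)


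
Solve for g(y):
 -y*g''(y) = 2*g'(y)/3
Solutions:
 g(y) = C1 + C2*y^(1/3)


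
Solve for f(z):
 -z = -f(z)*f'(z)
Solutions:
 f(z) = -sqrt(C1 + z^2)
 f(z) = sqrt(C1 + z^2)


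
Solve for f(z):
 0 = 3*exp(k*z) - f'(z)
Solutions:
 f(z) = C1 + 3*exp(k*z)/k


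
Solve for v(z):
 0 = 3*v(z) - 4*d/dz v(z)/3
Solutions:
 v(z) = C1*exp(9*z/4)


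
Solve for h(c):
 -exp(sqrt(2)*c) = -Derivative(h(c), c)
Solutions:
 h(c) = C1 + sqrt(2)*exp(sqrt(2)*c)/2


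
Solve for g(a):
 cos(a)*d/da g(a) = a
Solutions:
 g(a) = C1 + Integral(a/cos(a), a)


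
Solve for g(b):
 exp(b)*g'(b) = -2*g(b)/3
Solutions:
 g(b) = C1*exp(2*exp(-b)/3)


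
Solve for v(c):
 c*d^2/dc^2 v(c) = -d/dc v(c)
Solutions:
 v(c) = C1 + C2*log(c)


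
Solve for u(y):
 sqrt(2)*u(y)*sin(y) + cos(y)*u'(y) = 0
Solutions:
 u(y) = C1*cos(y)^(sqrt(2))


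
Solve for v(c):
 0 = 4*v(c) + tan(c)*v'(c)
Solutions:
 v(c) = C1/sin(c)^4


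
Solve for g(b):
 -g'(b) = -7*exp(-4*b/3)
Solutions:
 g(b) = C1 - 21*exp(-4*b/3)/4


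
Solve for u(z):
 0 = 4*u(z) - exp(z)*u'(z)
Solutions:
 u(z) = C1*exp(-4*exp(-z))


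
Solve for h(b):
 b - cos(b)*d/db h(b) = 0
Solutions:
 h(b) = C1 + Integral(b/cos(b), b)


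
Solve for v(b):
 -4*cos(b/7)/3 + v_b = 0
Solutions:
 v(b) = C1 + 28*sin(b/7)/3


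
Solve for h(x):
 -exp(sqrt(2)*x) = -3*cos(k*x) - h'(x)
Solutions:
 h(x) = C1 + sqrt(2)*exp(sqrt(2)*x)/2 - 3*sin(k*x)/k


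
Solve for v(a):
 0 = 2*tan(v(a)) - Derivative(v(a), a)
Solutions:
 v(a) = pi - asin(C1*exp(2*a))
 v(a) = asin(C1*exp(2*a))


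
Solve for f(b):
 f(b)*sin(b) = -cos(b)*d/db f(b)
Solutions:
 f(b) = C1*cos(b)


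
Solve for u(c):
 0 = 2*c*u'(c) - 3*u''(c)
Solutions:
 u(c) = C1 + C2*erfi(sqrt(3)*c/3)


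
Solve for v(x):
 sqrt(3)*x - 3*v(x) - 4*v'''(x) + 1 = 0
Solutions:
 v(x) = C3*exp(-6^(1/3)*x/2) + sqrt(3)*x/3 + (C1*sin(2^(1/3)*3^(5/6)*x/4) + C2*cos(2^(1/3)*3^(5/6)*x/4))*exp(6^(1/3)*x/4) + 1/3


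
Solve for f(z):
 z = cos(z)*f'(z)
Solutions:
 f(z) = C1 + Integral(z/cos(z), z)


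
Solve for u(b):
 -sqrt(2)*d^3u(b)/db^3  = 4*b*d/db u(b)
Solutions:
 u(b) = C1 + Integral(C2*airyai(-sqrt(2)*b) + C3*airybi(-sqrt(2)*b), b)


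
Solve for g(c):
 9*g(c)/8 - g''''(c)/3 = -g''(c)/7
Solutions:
 g(c) = C1*exp(-sqrt(21)*c*sqrt(2 + sqrt(298))/14) + C2*exp(sqrt(21)*c*sqrt(2 + sqrt(298))/14) + C3*sin(sqrt(21)*c*sqrt(-2 + sqrt(298))/14) + C4*cos(sqrt(21)*c*sqrt(-2 + sqrt(298))/14)


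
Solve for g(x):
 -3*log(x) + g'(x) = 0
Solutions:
 g(x) = C1 + 3*x*log(x) - 3*x


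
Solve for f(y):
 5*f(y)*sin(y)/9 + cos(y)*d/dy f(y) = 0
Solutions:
 f(y) = C1*cos(y)^(5/9)


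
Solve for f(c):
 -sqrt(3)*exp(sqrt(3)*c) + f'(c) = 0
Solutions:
 f(c) = C1 + exp(sqrt(3)*c)


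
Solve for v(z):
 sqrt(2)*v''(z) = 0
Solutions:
 v(z) = C1 + C2*z


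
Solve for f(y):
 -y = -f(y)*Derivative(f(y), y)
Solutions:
 f(y) = -sqrt(C1 + y^2)
 f(y) = sqrt(C1 + y^2)


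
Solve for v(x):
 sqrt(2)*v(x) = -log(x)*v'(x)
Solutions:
 v(x) = C1*exp(-sqrt(2)*li(x))


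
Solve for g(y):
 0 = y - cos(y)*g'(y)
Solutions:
 g(y) = C1 + Integral(y/cos(y), y)


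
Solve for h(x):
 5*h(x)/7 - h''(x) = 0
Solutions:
 h(x) = C1*exp(-sqrt(35)*x/7) + C2*exp(sqrt(35)*x/7)


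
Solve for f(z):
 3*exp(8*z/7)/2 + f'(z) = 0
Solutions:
 f(z) = C1 - 21*exp(8*z/7)/16


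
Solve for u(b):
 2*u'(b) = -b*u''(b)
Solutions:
 u(b) = C1 + C2/b


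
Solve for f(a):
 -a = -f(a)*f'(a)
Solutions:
 f(a) = -sqrt(C1 + a^2)
 f(a) = sqrt(C1 + a^2)


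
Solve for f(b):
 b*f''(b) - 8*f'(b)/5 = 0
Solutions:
 f(b) = C1 + C2*b^(13/5)


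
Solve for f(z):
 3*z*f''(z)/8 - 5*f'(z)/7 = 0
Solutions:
 f(z) = C1 + C2*z^(61/21)


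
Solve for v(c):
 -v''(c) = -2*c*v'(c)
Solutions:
 v(c) = C1 + C2*erfi(c)


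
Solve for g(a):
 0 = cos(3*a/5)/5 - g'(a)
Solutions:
 g(a) = C1 + sin(3*a/5)/3


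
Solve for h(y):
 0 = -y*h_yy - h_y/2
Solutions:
 h(y) = C1 + C2*sqrt(y)


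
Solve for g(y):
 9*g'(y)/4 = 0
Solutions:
 g(y) = C1


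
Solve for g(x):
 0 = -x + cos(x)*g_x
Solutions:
 g(x) = C1 + Integral(x/cos(x), x)


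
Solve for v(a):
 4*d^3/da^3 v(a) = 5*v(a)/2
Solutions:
 v(a) = C3*exp(5^(1/3)*a/2) + (C1*sin(sqrt(3)*5^(1/3)*a/4) + C2*cos(sqrt(3)*5^(1/3)*a/4))*exp(-5^(1/3)*a/4)


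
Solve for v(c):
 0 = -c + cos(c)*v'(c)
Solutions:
 v(c) = C1 + Integral(c/cos(c), c)


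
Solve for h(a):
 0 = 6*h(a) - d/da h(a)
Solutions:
 h(a) = C1*exp(6*a)


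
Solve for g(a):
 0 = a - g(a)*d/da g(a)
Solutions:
 g(a) = -sqrt(C1 + a^2)
 g(a) = sqrt(C1 + a^2)


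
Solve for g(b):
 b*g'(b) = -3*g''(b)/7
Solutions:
 g(b) = C1 + C2*erf(sqrt(42)*b/6)


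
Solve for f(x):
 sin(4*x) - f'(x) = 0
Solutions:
 f(x) = C1 - cos(4*x)/4


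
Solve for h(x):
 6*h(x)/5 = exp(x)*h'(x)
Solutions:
 h(x) = C1*exp(-6*exp(-x)/5)


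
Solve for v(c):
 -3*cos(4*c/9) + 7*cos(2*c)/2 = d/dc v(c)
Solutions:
 v(c) = C1 - 27*sin(4*c/9)/4 + 7*sin(2*c)/4


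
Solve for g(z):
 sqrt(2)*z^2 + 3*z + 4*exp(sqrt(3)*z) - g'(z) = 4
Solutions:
 g(z) = C1 + sqrt(2)*z^3/3 + 3*z^2/2 - 4*z + 4*sqrt(3)*exp(sqrt(3)*z)/3


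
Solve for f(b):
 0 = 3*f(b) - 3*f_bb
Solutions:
 f(b) = C1*exp(-b) + C2*exp(b)


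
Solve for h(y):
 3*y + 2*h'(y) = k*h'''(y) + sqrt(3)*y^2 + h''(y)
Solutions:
 h(y) = C1 + C2*exp(y*(sqrt(8*k + 1) - 1)/(2*k)) + C3*exp(-y*(sqrt(8*k + 1) + 1)/(2*k)) + sqrt(3)*k*y/2 + sqrt(3)*y^3/6 - 3*y^2/4 + sqrt(3)*y^2/4 - 3*y/4 + sqrt(3)*y/4


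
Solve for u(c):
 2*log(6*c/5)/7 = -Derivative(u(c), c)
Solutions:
 u(c) = C1 - 2*c*log(c)/7 - 2*c*log(6)/7 + 2*c/7 + 2*c*log(5)/7


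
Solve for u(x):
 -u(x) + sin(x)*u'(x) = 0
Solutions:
 u(x) = C1*sqrt(cos(x) - 1)/sqrt(cos(x) + 1)


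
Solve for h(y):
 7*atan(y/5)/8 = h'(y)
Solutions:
 h(y) = C1 + 7*y*atan(y/5)/8 - 35*log(y^2 + 25)/16


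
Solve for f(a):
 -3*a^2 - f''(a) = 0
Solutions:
 f(a) = C1 + C2*a - a^4/4


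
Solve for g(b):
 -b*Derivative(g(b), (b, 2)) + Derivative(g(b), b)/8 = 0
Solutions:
 g(b) = C1 + C2*b^(9/8)


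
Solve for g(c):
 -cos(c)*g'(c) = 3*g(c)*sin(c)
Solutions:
 g(c) = C1*cos(c)^3


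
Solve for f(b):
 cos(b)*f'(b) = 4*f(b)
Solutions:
 f(b) = C1*(sin(b)^2 + 2*sin(b) + 1)/(sin(b)^2 - 2*sin(b) + 1)


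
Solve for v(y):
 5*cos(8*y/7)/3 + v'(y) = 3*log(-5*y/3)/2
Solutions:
 v(y) = C1 + 3*y*log(-y)/2 - 2*y*log(3) - 3*y/2 + y*log(15)/2 + y*log(5) - 35*sin(8*y/7)/24


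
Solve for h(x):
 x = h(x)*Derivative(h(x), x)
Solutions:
 h(x) = -sqrt(C1 + x^2)
 h(x) = sqrt(C1 + x^2)


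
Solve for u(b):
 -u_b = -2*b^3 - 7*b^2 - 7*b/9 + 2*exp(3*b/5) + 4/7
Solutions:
 u(b) = C1 + b^4/2 + 7*b^3/3 + 7*b^2/18 - 4*b/7 - 10*exp(3*b/5)/3


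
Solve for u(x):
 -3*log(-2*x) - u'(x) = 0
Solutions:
 u(x) = C1 - 3*x*log(-x) + 3*x*(1 - log(2))


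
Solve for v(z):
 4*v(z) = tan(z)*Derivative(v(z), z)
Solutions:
 v(z) = C1*sin(z)^4


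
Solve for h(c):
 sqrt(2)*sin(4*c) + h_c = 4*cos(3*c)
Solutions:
 h(c) = C1 + 4*sin(3*c)/3 + sqrt(2)*cos(4*c)/4


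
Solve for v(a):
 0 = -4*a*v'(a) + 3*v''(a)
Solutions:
 v(a) = C1 + C2*erfi(sqrt(6)*a/3)


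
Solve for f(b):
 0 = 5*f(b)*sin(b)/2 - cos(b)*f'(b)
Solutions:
 f(b) = C1/cos(b)^(5/2)


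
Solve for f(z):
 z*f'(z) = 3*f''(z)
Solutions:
 f(z) = C1 + C2*erfi(sqrt(6)*z/6)


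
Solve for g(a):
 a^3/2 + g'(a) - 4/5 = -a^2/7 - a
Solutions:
 g(a) = C1 - a^4/8 - a^3/21 - a^2/2 + 4*a/5


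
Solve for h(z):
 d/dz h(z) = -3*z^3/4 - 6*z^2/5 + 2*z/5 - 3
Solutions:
 h(z) = C1 - 3*z^4/16 - 2*z^3/5 + z^2/5 - 3*z


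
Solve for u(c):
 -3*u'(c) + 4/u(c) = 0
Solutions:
 u(c) = -sqrt(C1 + 24*c)/3
 u(c) = sqrt(C1 + 24*c)/3


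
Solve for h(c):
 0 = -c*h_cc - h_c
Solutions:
 h(c) = C1 + C2*log(c)


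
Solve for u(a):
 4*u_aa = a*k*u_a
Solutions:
 u(a) = Piecewise((-sqrt(2)*sqrt(pi)*C1*erf(sqrt(2)*a*sqrt(-k)/4)/sqrt(-k) - C2, (k > 0) | (k < 0)), (-C1*a - C2, True))


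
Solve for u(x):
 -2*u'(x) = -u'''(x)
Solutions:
 u(x) = C1 + C2*exp(-sqrt(2)*x) + C3*exp(sqrt(2)*x)


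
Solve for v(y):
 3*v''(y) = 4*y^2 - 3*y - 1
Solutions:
 v(y) = C1 + C2*y + y^4/9 - y^3/6 - y^2/6


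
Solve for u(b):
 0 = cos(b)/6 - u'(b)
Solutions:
 u(b) = C1 + sin(b)/6


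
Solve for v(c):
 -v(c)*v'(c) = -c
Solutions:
 v(c) = -sqrt(C1 + c^2)
 v(c) = sqrt(C1 + c^2)


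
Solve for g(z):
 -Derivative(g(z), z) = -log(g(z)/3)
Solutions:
 Integral(1/(-log(_y) + log(3)), (_y, g(z))) = C1 - z


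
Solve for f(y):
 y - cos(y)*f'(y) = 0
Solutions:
 f(y) = C1 + Integral(y/cos(y), y)


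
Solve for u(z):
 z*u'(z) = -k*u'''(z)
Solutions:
 u(z) = C1 + Integral(C2*airyai(z*(-1/k)^(1/3)) + C3*airybi(z*(-1/k)^(1/3)), z)


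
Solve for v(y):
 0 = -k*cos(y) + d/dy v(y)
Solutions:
 v(y) = C1 + k*sin(y)


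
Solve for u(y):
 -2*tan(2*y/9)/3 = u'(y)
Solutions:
 u(y) = C1 + 3*log(cos(2*y/9))


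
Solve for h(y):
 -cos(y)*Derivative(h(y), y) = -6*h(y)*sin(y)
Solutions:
 h(y) = C1/cos(y)^6


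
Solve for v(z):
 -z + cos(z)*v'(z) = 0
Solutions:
 v(z) = C1 + Integral(z/cos(z), z)


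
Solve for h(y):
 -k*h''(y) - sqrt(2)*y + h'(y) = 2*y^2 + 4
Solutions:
 h(y) = C1 + C2*exp(y/k) + 4*k^2*y + 2*k*y^2 + sqrt(2)*k*y + 2*y^3/3 + sqrt(2)*y^2/2 + 4*y


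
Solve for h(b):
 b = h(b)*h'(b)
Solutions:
 h(b) = -sqrt(C1 + b^2)
 h(b) = sqrt(C1 + b^2)


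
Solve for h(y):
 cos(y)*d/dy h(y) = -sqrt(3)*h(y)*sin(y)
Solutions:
 h(y) = C1*cos(y)^(sqrt(3))


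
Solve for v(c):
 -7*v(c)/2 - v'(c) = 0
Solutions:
 v(c) = C1*exp(-7*c/2)


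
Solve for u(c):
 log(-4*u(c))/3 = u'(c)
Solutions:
 -3*Integral(1/(log(-_y) + 2*log(2)), (_y, u(c))) = C1 - c


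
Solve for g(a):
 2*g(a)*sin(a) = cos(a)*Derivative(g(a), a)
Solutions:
 g(a) = C1/cos(a)^2


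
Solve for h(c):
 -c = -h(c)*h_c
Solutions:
 h(c) = -sqrt(C1 + c^2)
 h(c) = sqrt(C1 + c^2)


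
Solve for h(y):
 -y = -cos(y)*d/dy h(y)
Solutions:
 h(y) = C1 + Integral(y/cos(y), y)


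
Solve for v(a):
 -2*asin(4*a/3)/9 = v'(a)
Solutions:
 v(a) = C1 - 2*a*asin(4*a/3)/9 - sqrt(9 - 16*a^2)/18


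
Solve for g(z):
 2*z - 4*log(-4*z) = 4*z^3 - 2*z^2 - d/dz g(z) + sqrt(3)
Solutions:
 g(z) = C1 + z^4 - 2*z^3/3 - z^2 + 4*z*log(-z) + z*(-4 + sqrt(3) + 8*log(2))


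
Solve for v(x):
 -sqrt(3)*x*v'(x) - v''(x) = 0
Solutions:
 v(x) = C1 + C2*erf(sqrt(2)*3^(1/4)*x/2)


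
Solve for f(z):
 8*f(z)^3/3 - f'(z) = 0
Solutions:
 f(z) = -sqrt(6)*sqrt(-1/(C1 + 8*z))/2
 f(z) = sqrt(6)*sqrt(-1/(C1 + 8*z))/2


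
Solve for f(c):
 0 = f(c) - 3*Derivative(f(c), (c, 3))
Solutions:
 f(c) = C3*exp(3^(2/3)*c/3) + (C1*sin(3^(1/6)*c/2) + C2*cos(3^(1/6)*c/2))*exp(-3^(2/3)*c/6)


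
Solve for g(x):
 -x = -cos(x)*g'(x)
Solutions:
 g(x) = C1 + Integral(x/cos(x), x)


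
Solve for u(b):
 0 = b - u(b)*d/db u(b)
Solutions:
 u(b) = -sqrt(C1 + b^2)
 u(b) = sqrt(C1 + b^2)


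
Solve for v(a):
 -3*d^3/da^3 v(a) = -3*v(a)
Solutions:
 v(a) = C3*exp(a) + (C1*sin(sqrt(3)*a/2) + C2*cos(sqrt(3)*a/2))*exp(-a/2)


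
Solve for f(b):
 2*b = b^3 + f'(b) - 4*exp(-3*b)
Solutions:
 f(b) = C1 - b^4/4 + b^2 - 4*exp(-3*b)/3


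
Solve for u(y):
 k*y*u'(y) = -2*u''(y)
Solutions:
 u(y) = Piecewise((-sqrt(pi)*C1*erf(sqrt(k)*y/2)/sqrt(k) - C2, (k > 0) | (k < 0)), (-C1*y - C2, True))


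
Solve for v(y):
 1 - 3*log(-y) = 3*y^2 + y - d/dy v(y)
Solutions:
 v(y) = C1 + y^3 + y^2/2 + 3*y*log(-y) - 4*y


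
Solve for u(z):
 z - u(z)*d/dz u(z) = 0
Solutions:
 u(z) = -sqrt(C1 + z^2)
 u(z) = sqrt(C1 + z^2)


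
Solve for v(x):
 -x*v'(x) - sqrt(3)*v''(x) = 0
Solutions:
 v(x) = C1 + C2*erf(sqrt(2)*3^(3/4)*x/6)


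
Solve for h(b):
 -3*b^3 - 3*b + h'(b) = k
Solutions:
 h(b) = C1 + 3*b^4/4 + 3*b^2/2 + b*k


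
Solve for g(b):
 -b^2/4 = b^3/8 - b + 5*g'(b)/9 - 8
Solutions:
 g(b) = C1 - 9*b^4/160 - 3*b^3/20 + 9*b^2/10 + 72*b/5


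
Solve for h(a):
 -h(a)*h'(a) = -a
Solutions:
 h(a) = -sqrt(C1 + a^2)
 h(a) = sqrt(C1 + a^2)


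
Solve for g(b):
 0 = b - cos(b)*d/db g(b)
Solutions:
 g(b) = C1 + Integral(b/cos(b), b)


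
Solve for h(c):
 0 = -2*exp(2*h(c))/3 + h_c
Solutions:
 h(c) = log(-1/(C1 + 2*c))/2 - log(2) + log(6)/2
 h(c) = log(-sqrt(-1/(C1 + 2*c))) - log(2) + log(6)/2


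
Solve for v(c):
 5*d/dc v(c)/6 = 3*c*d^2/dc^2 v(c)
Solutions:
 v(c) = C1 + C2*c^(23/18)


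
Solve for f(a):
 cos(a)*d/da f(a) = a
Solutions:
 f(a) = C1 + Integral(a/cos(a), a)


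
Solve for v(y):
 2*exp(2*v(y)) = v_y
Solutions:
 v(y) = log(-sqrt(-1/(C1 + 2*y))) - log(2)/2
 v(y) = log(-1/(C1 + 2*y))/2 - log(2)/2


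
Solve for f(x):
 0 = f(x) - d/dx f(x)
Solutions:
 f(x) = C1*exp(x)


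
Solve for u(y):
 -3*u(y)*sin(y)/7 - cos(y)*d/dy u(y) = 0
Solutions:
 u(y) = C1*cos(y)^(3/7)


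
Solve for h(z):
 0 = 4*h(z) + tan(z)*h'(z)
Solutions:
 h(z) = C1/sin(z)^4


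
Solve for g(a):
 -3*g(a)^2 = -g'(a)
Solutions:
 g(a) = -1/(C1 + 3*a)


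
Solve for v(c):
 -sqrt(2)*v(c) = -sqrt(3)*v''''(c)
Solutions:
 v(c) = C1*exp(-2^(1/8)*3^(7/8)*c/3) + C2*exp(2^(1/8)*3^(7/8)*c/3) + C3*sin(2^(1/8)*3^(7/8)*c/3) + C4*cos(2^(1/8)*3^(7/8)*c/3)


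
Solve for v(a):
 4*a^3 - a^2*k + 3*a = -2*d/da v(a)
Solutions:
 v(a) = C1 - a^4/2 + a^3*k/6 - 3*a^2/4


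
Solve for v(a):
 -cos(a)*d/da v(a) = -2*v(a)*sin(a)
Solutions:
 v(a) = C1/cos(a)^2


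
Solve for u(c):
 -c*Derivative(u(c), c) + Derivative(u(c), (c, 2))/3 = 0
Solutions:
 u(c) = C1 + C2*erfi(sqrt(6)*c/2)


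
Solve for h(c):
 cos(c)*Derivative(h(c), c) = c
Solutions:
 h(c) = C1 + Integral(c/cos(c), c)


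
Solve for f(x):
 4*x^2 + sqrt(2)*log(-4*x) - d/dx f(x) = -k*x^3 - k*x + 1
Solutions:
 f(x) = C1 + k*x^4/4 + k*x^2/2 + 4*x^3/3 + sqrt(2)*x*log(-x) + x*(-sqrt(2) - 1 + 2*sqrt(2)*log(2))


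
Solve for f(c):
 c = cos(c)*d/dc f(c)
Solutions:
 f(c) = C1 + Integral(c/cos(c), c)


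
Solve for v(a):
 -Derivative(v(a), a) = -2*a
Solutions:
 v(a) = C1 + a^2


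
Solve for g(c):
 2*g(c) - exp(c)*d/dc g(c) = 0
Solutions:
 g(c) = C1*exp(-2*exp(-c))


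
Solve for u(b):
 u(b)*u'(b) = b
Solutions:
 u(b) = -sqrt(C1 + b^2)
 u(b) = sqrt(C1 + b^2)


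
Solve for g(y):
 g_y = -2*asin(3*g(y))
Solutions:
 Integral(1/asin(3*_y), (_y, g(y))) = C1 - 2*y


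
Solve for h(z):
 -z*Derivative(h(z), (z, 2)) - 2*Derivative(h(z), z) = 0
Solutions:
 h(z) = C1 + C2/z


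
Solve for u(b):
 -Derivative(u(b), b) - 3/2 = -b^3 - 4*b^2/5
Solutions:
 u(b) = C1 + b^4/4 + 4*b^3/15 - 3*b/2


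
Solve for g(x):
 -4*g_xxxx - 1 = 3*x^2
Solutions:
 g(x) = C1 + C2*x + C3*x^2 + C4*x^3 - x^6/480 - x^4/96


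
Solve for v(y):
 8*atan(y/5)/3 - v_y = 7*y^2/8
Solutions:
 v(y) = C1 - 7*y^3/24 + 8*y*atan(y/5)/3 - 20*log(y^2 + 25)/3


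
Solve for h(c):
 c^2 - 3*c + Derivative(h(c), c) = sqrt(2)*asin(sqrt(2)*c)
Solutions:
 h(c) = C1 - c^3/3 + 3*c^2/2 + sqrt(2)*(c*asin(sqrt(2)*c) + sqrt(2)*sqrt(1 - 2*c^2)/2)


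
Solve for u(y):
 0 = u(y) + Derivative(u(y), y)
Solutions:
 u(y) = C1*exp(-y)


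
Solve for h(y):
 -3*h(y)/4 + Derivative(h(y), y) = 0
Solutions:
 h(y) = C1*exp(3*y/4)


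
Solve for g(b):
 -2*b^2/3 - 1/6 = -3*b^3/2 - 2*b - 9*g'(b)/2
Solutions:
 g(b) = C1 - b^4/12 + 4*b^3/81 - 2*b^2/9 + b/27


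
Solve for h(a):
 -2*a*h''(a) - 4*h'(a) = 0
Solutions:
 h(a) = C1 + C2/a


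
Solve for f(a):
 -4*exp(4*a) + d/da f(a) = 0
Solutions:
 f(a) = C1 + exp(4*a)


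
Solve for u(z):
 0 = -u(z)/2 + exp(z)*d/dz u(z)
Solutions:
 u(z) = C1*exp(-exp(-z)/2)


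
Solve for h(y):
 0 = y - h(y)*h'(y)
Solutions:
 h(y) = -sqrt(C1 + y^2)
 h(y) = sqrt(C1 + y^2)


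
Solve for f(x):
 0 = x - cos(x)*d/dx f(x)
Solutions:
 f(x) = C1 + Integral(x/cos(x), x)


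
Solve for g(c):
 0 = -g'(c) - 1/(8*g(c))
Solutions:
 g(c) = -sqrt(C1 - c)/2
 g(c) = sqrt(C1 - c)/2


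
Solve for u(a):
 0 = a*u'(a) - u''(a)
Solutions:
 u(a) = C1 + C2*erfi(sqrt(2)*a/2)


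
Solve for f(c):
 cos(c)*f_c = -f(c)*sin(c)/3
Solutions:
 f(c) = C1*cos(c)^(1/3)


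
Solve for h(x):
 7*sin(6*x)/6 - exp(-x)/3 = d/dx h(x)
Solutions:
 h(x) = C1 - 7*cos(6*x)/36 + exp(-x)/3


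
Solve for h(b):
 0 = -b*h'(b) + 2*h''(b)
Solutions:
 h(b) = C1 + C2*erfi(b/2)


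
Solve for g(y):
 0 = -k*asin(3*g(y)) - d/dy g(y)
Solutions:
 Integral(1/asin(3*_y), (_y, g(y))) = C1 - k*y


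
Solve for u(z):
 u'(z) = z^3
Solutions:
 u(z) = C1 + z^4/4


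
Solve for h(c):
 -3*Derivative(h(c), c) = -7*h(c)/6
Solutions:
 h(c) = C1*exp(7*c/18)


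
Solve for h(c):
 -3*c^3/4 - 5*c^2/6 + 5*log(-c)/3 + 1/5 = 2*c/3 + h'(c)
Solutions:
 h(c) = C1 - 3*c^4/16 - 5*c^3/18 - c^2/3 + 5*c*log(-c)/3 - 22*c/15


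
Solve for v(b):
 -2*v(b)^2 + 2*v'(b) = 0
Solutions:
 v(b) = -1/(C1 + b)


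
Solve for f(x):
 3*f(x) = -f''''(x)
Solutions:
 f(x) = (C1*sin(sqrt(2)*3^(1/4)*x/2) + C2*cos(sqrt(2)*3^(1/4)*x/2))*exp(-sqrt(2)*3^(1/4)*x/2) + (C3*sin(sqrt(2)*3^(1/4)*x/2) + C4*cos(sqrt(2)*3^(1/4)*x/2))*exp(sqrt(2)*3^(1/4)*x/2)


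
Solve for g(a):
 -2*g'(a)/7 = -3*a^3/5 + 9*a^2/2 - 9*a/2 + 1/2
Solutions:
 g(a) = C1 + 21*a^4/40 - 21*a^3/4 + 63*a^2/8 - 7*a/4


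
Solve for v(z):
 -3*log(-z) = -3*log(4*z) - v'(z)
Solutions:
 v(z) = C1 + 3*z*(-2*log(2) + I*pi)


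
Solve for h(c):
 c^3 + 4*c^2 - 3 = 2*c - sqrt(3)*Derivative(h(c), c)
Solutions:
 h(c) = C1 - sqrt(3)*c^4/12 - 4*sqrt(3)*c^3/9 + sqrt(3)*c^2/3 + sqrt(3)*c


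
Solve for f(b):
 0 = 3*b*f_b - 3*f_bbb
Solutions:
 f(b) = C1 + Integral(C2*airyai(b) + C3*airybi(b), b)


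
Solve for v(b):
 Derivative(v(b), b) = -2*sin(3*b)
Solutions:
 v(b) = C1 + 2*cos(3*b)/3


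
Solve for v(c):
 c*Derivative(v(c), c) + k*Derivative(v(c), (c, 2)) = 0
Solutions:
 v(c) = C1 + C2*sqrt(k)*erf(sqrt(2)*c*sqrt(1/k)/2)


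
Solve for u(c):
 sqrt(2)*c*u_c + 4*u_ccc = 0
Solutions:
 u(c) = C1 + Integral(C2*airyai(-sqrt(2)*c/2) + C3*airybi(-sqrt(2)*c/2), c)


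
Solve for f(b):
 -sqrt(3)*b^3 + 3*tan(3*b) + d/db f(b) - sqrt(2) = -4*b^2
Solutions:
 f(b) = C1 + sqrt(3)*b^4/4 - 4*b^3/3 + sqrt(2)*b + log(cos(3*b))


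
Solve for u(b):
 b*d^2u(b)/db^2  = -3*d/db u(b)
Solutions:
 u(b) = C1 + C2/b^2


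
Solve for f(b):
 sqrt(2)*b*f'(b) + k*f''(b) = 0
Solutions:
 f(b) = C1 + C2*sqrt(k)*erf(2^(3/4)*b*sqrt(1/k)/2)


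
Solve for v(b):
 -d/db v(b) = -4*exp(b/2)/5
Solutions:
 v(b) = C1 + 8*exp(b/2)/5


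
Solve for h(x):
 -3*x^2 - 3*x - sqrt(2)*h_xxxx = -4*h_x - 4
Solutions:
 h(x) = C1 + C4*exp(sqrt(2)*x) + x^3/4 + 3*x^2/8 - x + (C2*sin(sqrt(6)*x/2) + C3*cos(sqrt(6)*x/2))*exp(-sqrt(2)*x/2)


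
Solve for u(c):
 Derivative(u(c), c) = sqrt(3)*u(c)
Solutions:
 u(c) = C1*exp(sqrt(3)*c)


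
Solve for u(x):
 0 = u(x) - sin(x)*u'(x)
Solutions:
 u(x) = C1*sqrt(cos(x) - 1)/sqrt(cos(x) + 1)


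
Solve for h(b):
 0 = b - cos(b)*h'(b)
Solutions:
 h(b) = C1 + Integral(b/cos(b), b)


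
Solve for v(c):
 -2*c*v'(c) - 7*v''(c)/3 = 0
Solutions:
 v(c) = C1 + C2*erf(sqrt(21)*c/7)


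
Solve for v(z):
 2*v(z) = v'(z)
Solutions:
 v(z) = C1*exp(2*z)


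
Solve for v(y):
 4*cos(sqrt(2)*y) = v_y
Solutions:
 v(y) = C1 + 2*sqrt(2)*sin(sqrt(2)*y)


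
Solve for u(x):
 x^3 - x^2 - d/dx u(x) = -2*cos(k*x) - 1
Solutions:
 u(x) = C1 + x^4/4 - x^3/3 + x + 2*sin(k*x)/k


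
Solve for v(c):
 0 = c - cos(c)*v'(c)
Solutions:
 v(c) = C1 + Integral(c/cos(c), c)


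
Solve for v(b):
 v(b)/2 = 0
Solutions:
 v(b) = 0


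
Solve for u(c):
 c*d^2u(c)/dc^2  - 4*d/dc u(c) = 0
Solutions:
 u(c) = C1 + C2*c^5


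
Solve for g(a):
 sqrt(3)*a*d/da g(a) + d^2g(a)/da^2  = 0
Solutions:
 g(a) = C1 + C2*erf(sqrt(2)*3^(1/4)*a/2)


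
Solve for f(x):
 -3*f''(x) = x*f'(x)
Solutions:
 f(x) = C1 + C2*erf(sqrt(6)*x/6)


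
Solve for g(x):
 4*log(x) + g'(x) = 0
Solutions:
 g(x) = C1 - 4*x*log(x) + 4*x


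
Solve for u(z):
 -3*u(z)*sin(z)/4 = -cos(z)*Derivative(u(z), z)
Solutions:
 u(z) = C1/cos(z)^(3/4)


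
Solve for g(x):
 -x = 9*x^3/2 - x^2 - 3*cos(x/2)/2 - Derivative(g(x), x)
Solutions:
 g(x) = C1 + 9*x^4/8 - x^3/3 + x^2/2 - 3*sin(x/2)


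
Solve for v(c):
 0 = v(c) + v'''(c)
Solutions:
 v(c) = C3*exp(-c) + (C1*sin(sqrt(3)*c/2) + C2*cos(sqrt(3)*c/2))*exp(c/2)


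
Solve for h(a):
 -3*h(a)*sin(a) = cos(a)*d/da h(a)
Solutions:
 h(a) = C1*cos(a)^3


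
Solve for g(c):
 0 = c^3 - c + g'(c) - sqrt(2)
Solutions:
 g(c) = C1 - c^4/4 + c^2/2 + sqrt(2)*c


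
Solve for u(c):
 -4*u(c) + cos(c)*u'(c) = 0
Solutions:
 u(c) = C1*(sin(c)^2 + 2*sin(c) + 1)/(sin(c)^2 - 2*sin(c) + 1)


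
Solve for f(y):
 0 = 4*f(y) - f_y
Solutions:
 f(y) = C1*exp(4*y)


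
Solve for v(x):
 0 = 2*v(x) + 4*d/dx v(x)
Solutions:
 v(x) = C1*exp(-x/2)


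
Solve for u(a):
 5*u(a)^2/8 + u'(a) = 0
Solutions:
 u(a) = 8/(C1 + 5*a)


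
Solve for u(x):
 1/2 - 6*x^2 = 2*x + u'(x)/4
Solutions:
 u(x) = C1 - 8*x^3 - 4*x^2 + 2*x


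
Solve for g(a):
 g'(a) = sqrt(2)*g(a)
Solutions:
 g(a) = C1*exp(sqrt(2)*a)


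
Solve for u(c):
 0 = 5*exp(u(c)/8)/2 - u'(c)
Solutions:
 u(c) = 8*log(-1/(C1 + 5*c)) + 32*log(2)


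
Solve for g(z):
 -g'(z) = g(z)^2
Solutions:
 g(z) = 1/(C1 + z)


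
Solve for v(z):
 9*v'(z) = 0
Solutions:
 v(z) = C1


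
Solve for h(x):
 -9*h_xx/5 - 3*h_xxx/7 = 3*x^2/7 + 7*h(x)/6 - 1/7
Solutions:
 h(x) = C1*exp(x*(-84 + 42*2^(2/3)*63^(1/3)/(5*sqrt(3145) + 377)^(1/3) + 294^(1/3)*(5*sqrt(3145) + 377)^(1/3))/60)*sin(3^(1/6)*x*(-3^(2/3)*98^(1/3)*(5*sqrt(3145) + 377)^(1/3) + 126*2^(2/3)*7^(1/3)/(5*sqrt(3145) + 377)^(1/3))/60) + C2*exp(x*(-84 + 42*2^(2/3)*63^(1/3)/(5*sqrt(3145) + 377)^(1/3) + 294^(1/3)*(5*sqrt(3145) + 377)^(1/3))/60)*cos(3^(1/6)*x*(-3^(2/3)*98^(1/3)*(5*sqrt(3145) + 377)^(1/3) + 126*2^(2/3)*7^(1/3)/(5*sqrt(3145) + 377)^(1/3))/60) + C3*exp(-x*(42*2^(2/3)*63^(1/3)/(5*sqrt(3145) + 377)^(1/3) + 42 + 294^(1/3)*(5*sqrt(3145) + 377)^(1/3))/30) - 18*x^2/49 + 2154/1715


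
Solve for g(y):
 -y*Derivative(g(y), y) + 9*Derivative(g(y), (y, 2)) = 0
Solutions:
 g(y) = C1 + C2*erfi(sqrt(2)*y/6)


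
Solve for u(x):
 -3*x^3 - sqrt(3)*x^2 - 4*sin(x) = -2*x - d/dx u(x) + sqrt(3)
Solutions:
 u(x) = C1 + 3*x^4/4 + sqrt(3)*x^3/3 - x^2 + sqrt(3)*x - 4*cos(x)


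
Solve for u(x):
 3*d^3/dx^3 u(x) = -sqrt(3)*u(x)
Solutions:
 u(x) = C3*exp(-3^(5/6)*x/3) + (C1*sin(3^(1/3)*x/2) + C2*cos(3^(1/3)*x/2))*exp(3^(5/6)*x/6)


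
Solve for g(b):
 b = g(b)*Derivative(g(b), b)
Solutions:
 g(b) = -sqrt(C1 + b^2)
 g(b) = sqrt(C1 + b^2)


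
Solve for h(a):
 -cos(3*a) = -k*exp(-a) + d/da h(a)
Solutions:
 h(a) = C1 - k*exp(-a) - sin(3*a)/3


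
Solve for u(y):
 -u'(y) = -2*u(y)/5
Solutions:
 u(y) = C1*exp(2*y/5)


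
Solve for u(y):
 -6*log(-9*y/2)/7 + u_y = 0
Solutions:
 u(y) = C1 + 6*y*log(-y)/7 + 6*y*(-1 - log(2) + 2*log(3))/7


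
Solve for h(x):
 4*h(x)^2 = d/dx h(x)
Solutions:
 h(x) = -1/(C1 + 4*x)


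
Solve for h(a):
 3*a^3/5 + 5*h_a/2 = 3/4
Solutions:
 h(a) = C1 - 3*a^4/50 + 3*a/10


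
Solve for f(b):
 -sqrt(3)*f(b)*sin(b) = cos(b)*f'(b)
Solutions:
 f(b) = C1*cos(b)^(sqrt(3))


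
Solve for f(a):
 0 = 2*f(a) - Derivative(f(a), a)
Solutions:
 f(a) = C1*exp(2*a)


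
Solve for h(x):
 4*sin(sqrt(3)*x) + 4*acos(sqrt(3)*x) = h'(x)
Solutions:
 h(x) = C1 + 4*x*acos(sqrt(3)*x) - 4*sqrt(3)*sqrt(1 - 3*x^2)/3 - 4*sqrt(3)*cos(sqrt(3)*x)/3


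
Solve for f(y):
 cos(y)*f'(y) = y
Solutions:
 f(y) = C1 + Integral(y/cos(y), y)


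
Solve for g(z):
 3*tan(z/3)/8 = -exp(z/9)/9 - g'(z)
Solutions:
 g(z) = C1 - exp(z/9) + 9*log(cos(z/3))/8


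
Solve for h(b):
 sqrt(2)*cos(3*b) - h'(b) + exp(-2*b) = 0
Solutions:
 h(b) = C1 + sqrt(2)*sin(3*b)/3 - exp(-2*b)/2


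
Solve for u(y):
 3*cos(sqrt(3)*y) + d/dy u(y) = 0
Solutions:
 u(y) = C1 - sqrt(3)*sin(sqrt(3)*y)


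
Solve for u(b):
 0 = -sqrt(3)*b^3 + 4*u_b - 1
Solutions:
 u(b) = C1 + sqrt(3)*b^4/16 + b/4


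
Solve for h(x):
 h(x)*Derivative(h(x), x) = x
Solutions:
 h(x) = -sqrt(C1 + x^2)
 h(x) = sqrt(C1 + x^2)


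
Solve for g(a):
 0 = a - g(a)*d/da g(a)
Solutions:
 g(a) = -sqrt(C1 + a^2)
 g(a) = sqrt(C1 + a^2)


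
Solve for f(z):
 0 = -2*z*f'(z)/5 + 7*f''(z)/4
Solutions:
 f(z) = C1 + C2*erfi(2*sqrt(35)*z/35)


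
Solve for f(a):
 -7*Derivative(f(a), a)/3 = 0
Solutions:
 f(a) = C1


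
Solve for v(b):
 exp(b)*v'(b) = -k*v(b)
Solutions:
 v(b) = C1*exp(k*exp(-b))


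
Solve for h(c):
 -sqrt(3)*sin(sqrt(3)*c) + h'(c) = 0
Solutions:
 h(c) = C1 - cos(sqrt(3)*c)


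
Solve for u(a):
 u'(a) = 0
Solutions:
 u(a) = C1


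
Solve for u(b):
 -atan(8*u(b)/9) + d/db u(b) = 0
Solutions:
 Integral(1/atan(8*_y/9), (_y, u(b))) = C1 + b


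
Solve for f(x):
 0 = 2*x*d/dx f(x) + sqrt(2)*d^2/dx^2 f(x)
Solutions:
 f(x) = C1 + C2*erf(2^(3/4)*x/2)
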